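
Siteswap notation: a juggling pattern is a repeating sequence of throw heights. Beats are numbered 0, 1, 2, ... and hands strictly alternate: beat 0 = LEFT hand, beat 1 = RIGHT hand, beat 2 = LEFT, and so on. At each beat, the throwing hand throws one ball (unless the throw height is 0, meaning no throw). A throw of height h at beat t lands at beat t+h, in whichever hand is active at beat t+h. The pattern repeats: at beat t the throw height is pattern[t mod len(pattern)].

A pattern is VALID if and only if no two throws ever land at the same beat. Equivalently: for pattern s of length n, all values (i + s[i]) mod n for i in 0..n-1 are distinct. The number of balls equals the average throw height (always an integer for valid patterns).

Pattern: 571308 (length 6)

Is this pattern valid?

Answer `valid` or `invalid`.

Answer: valid

Derivation:
i=0: (i + s[i]) mod n = (0 + 5) mod 6 = 5
i=1: (i + s[i]) mod n = (1 + 7) mod 6 = 2
i=2: (i + s[i]) mod n = (2 + 1) mod 6 = 3
i=3: (i + s[i]) mod n = (3 + 3) mod 6 = 0
i=4: (i + s[i]) mod n = (4 + 0) mod 6 = 4
i=5: (i + s[i]) mod n = (5 + 8) mod 6 = 1
Residues: [5, 2, 3, 0, 4, 1], distinct: True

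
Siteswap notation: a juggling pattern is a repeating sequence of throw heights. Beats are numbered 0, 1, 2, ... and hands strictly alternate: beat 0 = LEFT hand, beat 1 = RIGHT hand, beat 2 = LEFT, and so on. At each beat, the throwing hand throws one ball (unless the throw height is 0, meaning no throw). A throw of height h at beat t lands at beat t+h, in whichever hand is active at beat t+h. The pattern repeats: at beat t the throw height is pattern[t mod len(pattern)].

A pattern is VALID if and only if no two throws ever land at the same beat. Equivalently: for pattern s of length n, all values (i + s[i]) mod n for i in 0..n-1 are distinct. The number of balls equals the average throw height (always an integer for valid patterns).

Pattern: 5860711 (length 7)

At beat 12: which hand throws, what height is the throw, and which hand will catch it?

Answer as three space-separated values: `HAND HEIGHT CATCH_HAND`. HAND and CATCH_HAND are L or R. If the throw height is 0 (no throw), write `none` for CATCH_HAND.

Beat 12: 12 mod 2 = 0, so hand = L
Throw height = pattern[12 mod 7] = pattern[5] = 1
Lands at beat 12+1=13, 13 mod 2 = 1, so catch hand = R

Answer: L 1 R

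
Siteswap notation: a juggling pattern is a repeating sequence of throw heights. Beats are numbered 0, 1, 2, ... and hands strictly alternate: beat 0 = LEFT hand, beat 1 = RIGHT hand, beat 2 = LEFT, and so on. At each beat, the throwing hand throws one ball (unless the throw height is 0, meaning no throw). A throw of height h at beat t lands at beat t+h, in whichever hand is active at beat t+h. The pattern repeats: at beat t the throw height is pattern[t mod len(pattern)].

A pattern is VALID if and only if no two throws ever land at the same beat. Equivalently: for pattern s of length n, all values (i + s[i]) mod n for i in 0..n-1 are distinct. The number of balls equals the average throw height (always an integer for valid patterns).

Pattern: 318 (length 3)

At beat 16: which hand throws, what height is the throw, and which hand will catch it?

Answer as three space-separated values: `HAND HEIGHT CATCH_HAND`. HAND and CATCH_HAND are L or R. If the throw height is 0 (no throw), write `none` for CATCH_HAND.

Beat 16: 16 mod 2 = 0, so hand = L
Throw height = pattern[16 mod 3] = pattern[1] = 1
Lands at beat 16+1=17, 17 mod 2 = 1, so catch hand = R

Answer: L 1 R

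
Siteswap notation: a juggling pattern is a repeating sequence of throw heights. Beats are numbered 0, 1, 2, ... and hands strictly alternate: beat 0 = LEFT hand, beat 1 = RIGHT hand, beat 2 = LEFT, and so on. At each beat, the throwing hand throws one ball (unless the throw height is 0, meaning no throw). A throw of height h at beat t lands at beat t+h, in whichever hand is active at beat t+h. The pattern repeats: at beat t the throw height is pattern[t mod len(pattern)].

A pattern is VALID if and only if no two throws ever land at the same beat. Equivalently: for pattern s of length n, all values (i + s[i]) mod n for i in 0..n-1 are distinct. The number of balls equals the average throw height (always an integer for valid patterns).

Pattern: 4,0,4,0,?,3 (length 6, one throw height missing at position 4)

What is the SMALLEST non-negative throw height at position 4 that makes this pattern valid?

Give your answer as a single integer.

Answer: 1

Derivation:
i=0: (0 + 4) mod 6 = 4
i=1: (1 + 0) mod 6 = 1
i=2: (2 + 4) mod 6 = 0
i=3: (3 + 0) mod 6 = 3
i=4: s[i]=? (unknown)
i=5: (5 + 3) mod 6 = 2
Known residues: [0, 1, 2, 3, 4]; need a permutation of 0..5, so missing residue r = 5
Need (4 + s) mod 6 = 5; smallest s = (5 - 4) mod 6 = 1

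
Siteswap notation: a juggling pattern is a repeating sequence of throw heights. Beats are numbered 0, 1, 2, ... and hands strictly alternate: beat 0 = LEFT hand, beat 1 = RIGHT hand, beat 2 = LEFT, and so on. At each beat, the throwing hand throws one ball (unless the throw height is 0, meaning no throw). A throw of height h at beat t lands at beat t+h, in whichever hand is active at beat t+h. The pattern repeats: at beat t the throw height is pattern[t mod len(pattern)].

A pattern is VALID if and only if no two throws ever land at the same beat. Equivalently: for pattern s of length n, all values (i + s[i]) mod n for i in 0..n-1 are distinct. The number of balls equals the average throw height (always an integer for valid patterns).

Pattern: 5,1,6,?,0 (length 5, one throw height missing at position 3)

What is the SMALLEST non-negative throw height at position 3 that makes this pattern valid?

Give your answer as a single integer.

Answer: 3

Derivation:
i=0: (0 + 5) mod 5 = 0
i=1: (1 + 1) mod 5 = 2
i=2: (2 + 6) mod 5 = 3
i=3: s[i]=? (unknown)
i=4: (4 + 0) mod 5 = 4
Known residues: [0, 2, 3, 4]; need a permutation of 0..4, so missing residue r = 1
Need (3 + s) mod 5 = 1; smallest s = (1 - 3) mod 5 = 3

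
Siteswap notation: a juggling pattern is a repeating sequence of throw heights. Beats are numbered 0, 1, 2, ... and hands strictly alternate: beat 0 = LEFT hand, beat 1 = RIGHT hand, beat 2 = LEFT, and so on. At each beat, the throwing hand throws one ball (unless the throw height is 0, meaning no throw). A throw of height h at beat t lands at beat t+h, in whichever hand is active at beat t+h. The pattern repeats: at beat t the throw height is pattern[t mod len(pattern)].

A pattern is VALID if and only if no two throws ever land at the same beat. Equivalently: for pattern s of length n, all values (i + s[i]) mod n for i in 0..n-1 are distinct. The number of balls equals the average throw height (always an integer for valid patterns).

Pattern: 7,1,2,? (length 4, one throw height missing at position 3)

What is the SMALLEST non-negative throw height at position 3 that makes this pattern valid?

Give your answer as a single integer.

i=0: (0 + 7) mod 4 = 3
i=1: (1 + 1) mod 4 = 2
i=2: (2 + 2) mod 4 = 0
i=3: s[i]=? (unknown)
Known residues: [0, 2, 3]; need a permutation of 0..3, so missing residue r = 1
Need (3 + s) mod 4 = 1; smallest s = (1 - 3) mod 4 = 2

Answer: 2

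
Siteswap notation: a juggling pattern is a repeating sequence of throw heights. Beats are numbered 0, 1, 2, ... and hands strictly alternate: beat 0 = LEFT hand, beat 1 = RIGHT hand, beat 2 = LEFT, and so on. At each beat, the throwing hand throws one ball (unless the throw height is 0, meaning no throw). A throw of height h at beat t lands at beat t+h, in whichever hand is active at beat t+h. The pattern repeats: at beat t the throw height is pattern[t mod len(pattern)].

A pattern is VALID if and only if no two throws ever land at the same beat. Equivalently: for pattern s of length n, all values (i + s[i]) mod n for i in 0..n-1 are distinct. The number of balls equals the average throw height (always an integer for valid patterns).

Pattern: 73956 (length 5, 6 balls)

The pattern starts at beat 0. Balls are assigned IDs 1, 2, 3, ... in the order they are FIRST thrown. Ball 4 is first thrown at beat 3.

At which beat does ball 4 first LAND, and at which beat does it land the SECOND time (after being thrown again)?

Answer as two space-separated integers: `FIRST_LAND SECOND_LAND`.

Beat 0 (L): throw ball1 h=7 -> lands@7:R; in-air after throw: [b1@7:R]
Beat 1 (R): throw ball2 h=3 -> lands@4:L; in-air after throw: [b2@4:L b1@7:R]
Beat 2 (L): throw ball3 h=9 -> lands@11:R; in-air after throw: [b2@4:L b1@7:R b3@11:R]
Beat 3 (R): throw ball4 h=5 -> lands@8:L; in-air after throw: [b2@4:L b1@7:R b4@8:L b3@11:R]
Beat 4 (L): throw ball2 h=6 -> lands@10:L; in-air after throw: [b1@7:R b4@8:L b2@10:L b3@11:R]
Beat 5 (R): throw ball5 h=7 -> lands@12:L; in-air after throw: [b1@7:R b4@8:L b2@10:L b3@11:R b5@12:L]
Beat 6 (L): throw ball6 h=3 -> lands@9:R; in-air after throw: [b1@7:R b4@8:L b6@9:R b2@10:L b3@11:R b5@12:L]
Beat 7 (R): throw ball1 h=9 -> lands@16:L; in-air after throw: [b4@8:L b6@9:R b2@10:L b3@11:R b5@12:L b1@16:L]
Beat 8 (L): throw ball4 h=5 -> lands@13:R; in-air after throw: [b6@9:R b2@10:L b3@11:R b5@12:L b4@13:R b1@16:L]
Beat 9 (R): throw ball6 h=6 -> lands@15:R; in-air after throw: [b2@10:L b3@11:R b5@12:L b4@13:R b6@15:R b1@16:L]
Beat 10 (L): throw ball2 h=7 -> lands@17:R; in-air after throw: [b3@11:R b5@12:L b4@13:R b6@15:R b1@16:L b2@17:R]
Beat 11 (R): throw ball3 h=3 -> lands@14:L; in-air after throw: [b5@12:L b4@13:R b3@14:L b6@15:R b1@16:L b2@17:R]
Ball 4: thrown@3 h=5 -> first land @8; rethrown@8 h=5 -> second land @13

Answer: 8 13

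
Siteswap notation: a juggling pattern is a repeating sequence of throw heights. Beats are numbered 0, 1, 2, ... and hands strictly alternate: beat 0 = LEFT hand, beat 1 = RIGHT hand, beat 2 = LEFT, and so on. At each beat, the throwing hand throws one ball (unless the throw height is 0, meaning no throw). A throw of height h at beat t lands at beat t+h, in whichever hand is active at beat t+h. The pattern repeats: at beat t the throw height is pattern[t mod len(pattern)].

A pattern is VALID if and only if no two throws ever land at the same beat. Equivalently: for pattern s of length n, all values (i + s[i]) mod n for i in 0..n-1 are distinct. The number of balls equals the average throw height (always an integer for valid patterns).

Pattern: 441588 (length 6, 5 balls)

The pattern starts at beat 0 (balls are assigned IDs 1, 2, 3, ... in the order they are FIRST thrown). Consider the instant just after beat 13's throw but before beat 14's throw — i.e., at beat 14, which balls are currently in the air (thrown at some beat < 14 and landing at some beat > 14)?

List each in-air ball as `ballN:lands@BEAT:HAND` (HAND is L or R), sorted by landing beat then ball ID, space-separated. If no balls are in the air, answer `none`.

Beat 0 (L): throw ball1 h=4 -> lands@4:L; in-air after throw: [b1@4:L]
Beat 1 (R): throw ball2 h=4 -> lands@5:R; in-air after throw: [b1@4:L b2@5:R]
Beat 2 (L): throw ball3 h=1 -> lands@3:R; in-air after throw: [b3@3:R b1@4:L b2@5:R]
Beat 3 (R): throw ball3 h=5 -> lands@8:L; in-air after throw: [b1@4:L b2@5:R b3@8:L]
Beat 4 (L): throw ball1 h=8 -> lands@12:L; in-air after throw: [b2@5:R b3@8:L b1@12:L]
Beat 5 (R): throw ball2 h=8 -> lands@13:R; in-air after throw: [b3@8:L b1@12:L b2@13:R]
Beat 6 (L): throw ball4 h=4 -> lands@10:L; in-air after throw: [b3@8:L b4@10:L b1@12:L b2@13:R]
Beat 7 (R): throw ball5 h=4 -> lands@11:R; in-air after throw: [b3@8:L b4@10:L b5@11:R b1@12:L b2@13:R]
Beat 8 (L): throw ball3 h=1 -> lands@9:R; in-air after throw: [b3@9:R b4@10:L b5@11:R b1@12:L b2@13:R]
Beat 9 (R): throw ball3 h=5 -> lands@14:L; in-air after throw: [b4@10:L b5@11:R b1@12:L b2@13:R b3@14:L]
Beat 10 (L): throw ball4 h=8 -> lands@18:L; in-air after throw: [b5@11:R b1@12:L b2@13:R b3@14:L b4@18:L]
Beat 11 (R): throw ball5 h=8 -> lands@19:R; in-air after throw: [b1@12:L b2@13:R b3@14:L b4@18:L b5@19:R]
Beat 12 (L): throw ball1 h=4 -> lands@16:L; in-air after throw: [b2@13:R b3@14:L b1@16:L b4@18:L b5@19:R]
Beat 13 (R): throw ball2 h=4 -> lands@17:R; in-air after throw: [b3@14:L b1@16:L b2@17:R b4@18:L b5@19:R]
Beat 14 (L): throw ball3 h=1 -> lands@15:R; in-air after throw: [b3@15:R b1@16:L b2@17:R b4@18:L b5@19:R]

Answer: ball1:lands@16:L ball2:lands@17:R ball4:lands@18:L ball5:lands@19:R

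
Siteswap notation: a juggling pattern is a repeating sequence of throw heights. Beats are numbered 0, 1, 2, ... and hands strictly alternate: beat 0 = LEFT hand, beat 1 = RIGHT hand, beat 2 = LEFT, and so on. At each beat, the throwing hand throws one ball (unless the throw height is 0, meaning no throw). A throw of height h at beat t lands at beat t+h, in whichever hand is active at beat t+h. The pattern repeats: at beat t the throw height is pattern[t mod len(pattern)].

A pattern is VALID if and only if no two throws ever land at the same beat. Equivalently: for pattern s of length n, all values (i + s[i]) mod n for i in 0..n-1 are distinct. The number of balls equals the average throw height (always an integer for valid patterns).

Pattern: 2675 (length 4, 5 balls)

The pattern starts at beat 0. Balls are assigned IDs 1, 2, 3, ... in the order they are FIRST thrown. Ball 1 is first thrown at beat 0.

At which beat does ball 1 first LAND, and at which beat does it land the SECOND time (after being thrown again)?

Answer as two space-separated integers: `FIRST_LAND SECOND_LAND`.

Answer: 2 9

Derivation:
Beat 0 (L): throw ball1 h=2 -> lands@2:L; in-air after throw: [b1@2:L]
Beat 1 (R): throw ball2 h=6 -> lands@7:R; in-air after throw: [b1@2:L b2@7:R]
Beat 2 (L): throw ball1 h=7 -> lands@9:R; in-air after throw: [b2@7:R b1@9:R]
Beat 3 (R): throw ball3 h=5 -> lands@8:L; in-air after throw: [b2@7:R b3@8:L b1@9:R]
Beat 4 (L): throw ball4 h=2 -> lands@6:L; in-air after throw: [b4@6:L b2@7:R b3@8:L b1@9:R]
Beat 5 (R): throw ball5 h=6 -> lands@11:R; in-air after throw: [b4@6:L b2@7:R b3@8:L b1@9:R b5@11:R]
Beat 6 (L): throw ball4 h=7 -> lands@13:R; in-air after throw: [b2@7:R b3@8:L b1@9:R b5@11:R b4@13:R]
Beat 7 (R): throw ball2 h=5 -> lands@12:L; in-air after throw: [b3@8:L b1@9:R b5@11:R b2@12:L b4@13:R]
Beat 8 (L): throw ball3 h=2 -> lands@10:L; in-air after throw: [b1@9:R b3@10:L b5@11:R b2@12:L b4@13:R]
Beat 9 (R): throw ball1 h=6 -> lands@15:R; in-air after throw: [b3@10:L b5@11:R b2@12:L b4@13:R b1@15:R]
Ball 1: thrown@0 h=2 -> first land @2; rethrown@2 h=7 -> second land @9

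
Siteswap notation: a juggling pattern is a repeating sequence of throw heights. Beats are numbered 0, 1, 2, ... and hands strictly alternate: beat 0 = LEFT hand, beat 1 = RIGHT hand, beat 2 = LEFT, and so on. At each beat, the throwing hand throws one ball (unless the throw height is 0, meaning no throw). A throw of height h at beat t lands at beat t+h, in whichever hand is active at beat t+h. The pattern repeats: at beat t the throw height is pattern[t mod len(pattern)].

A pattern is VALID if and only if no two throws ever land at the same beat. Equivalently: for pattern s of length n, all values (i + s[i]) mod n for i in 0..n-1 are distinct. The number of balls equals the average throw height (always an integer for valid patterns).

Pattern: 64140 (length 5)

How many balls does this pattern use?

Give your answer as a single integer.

Answer: 3

Derivation:
Pattern = [6, 4, 1, 4, 0], length n = 5
  position 0: throw height = 6, running sum = 6
  position 1: throw height = 4, running sum = 10
  position 2: throw height = 1, running sum = 11
  position 3: throw height = 4, running sum = 15
  position 4: throw height = 0, running sum = 15
Total sum = 15; balls = sum / n = 15 / 5 = 3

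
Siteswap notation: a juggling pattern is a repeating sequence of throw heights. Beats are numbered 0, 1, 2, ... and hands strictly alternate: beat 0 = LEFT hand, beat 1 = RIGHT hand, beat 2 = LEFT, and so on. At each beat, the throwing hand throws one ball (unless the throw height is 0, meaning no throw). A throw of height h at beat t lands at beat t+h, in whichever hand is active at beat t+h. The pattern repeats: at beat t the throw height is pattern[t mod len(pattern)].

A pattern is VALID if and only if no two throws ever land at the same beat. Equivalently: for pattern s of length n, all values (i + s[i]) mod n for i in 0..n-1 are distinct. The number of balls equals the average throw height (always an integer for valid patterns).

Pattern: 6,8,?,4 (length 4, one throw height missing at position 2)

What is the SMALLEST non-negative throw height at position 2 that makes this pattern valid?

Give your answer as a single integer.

i=0: (0 + 6) mod 4 = 2
i=1: (1 + 8) mod 4 = 1
i=2: s[i]=? (unknown)
i=3: (3 + 4) mod 4 = 3
Known residues: [1, 2, 3]; need a permutation of 0..3, so missing residue r = 0
Need (2 + s) mod 4 = 0; smallest s = (0 - 2) mod 4 = 2

Answer: 2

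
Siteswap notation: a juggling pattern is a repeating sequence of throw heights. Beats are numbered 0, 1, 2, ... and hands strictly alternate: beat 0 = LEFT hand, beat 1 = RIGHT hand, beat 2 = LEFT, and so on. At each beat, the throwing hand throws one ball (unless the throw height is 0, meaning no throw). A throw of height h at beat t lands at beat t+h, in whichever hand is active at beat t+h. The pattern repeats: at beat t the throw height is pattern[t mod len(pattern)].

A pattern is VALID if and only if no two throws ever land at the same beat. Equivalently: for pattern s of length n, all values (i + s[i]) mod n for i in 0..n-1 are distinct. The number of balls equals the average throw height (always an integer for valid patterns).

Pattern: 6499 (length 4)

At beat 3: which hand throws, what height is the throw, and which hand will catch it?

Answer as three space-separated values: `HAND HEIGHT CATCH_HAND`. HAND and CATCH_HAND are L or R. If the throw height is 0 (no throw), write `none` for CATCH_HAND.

Beat 3: 3 mod 2 = 1, so hand = R
Throw height = pattern[3 mod 4] = pattern[3] = 9
Lands at beat 3+9=12, 12 mod 2 = 0, so catch hand = L

Answer: R 9 L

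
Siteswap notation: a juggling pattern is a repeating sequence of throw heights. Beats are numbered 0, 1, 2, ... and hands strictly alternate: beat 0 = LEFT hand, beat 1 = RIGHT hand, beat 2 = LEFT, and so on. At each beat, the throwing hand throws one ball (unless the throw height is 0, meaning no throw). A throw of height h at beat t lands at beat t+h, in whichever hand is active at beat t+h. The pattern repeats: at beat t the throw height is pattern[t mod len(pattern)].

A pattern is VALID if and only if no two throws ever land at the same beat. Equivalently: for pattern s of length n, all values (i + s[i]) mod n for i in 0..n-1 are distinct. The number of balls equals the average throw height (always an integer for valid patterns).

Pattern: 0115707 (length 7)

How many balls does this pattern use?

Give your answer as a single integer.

Pattern = [0, 1, 1, 5, 7, 0, 7], length n = 7
  position 0: throw height = 0, running sum = 0
  position 1: throw height = 1, running sum = 1
  position 2: throw height = 1, running sum = 2
  position 3: throw height = 5, running sum = 7
  position 4: throw height = 7, running sum = 14
  position 5: throw height = 0, running sum = 14
  position 6: throw height = 7, running sum = 21
Total sum = 21; balls = sum / n = 21 / 7 = 3

Answer: 3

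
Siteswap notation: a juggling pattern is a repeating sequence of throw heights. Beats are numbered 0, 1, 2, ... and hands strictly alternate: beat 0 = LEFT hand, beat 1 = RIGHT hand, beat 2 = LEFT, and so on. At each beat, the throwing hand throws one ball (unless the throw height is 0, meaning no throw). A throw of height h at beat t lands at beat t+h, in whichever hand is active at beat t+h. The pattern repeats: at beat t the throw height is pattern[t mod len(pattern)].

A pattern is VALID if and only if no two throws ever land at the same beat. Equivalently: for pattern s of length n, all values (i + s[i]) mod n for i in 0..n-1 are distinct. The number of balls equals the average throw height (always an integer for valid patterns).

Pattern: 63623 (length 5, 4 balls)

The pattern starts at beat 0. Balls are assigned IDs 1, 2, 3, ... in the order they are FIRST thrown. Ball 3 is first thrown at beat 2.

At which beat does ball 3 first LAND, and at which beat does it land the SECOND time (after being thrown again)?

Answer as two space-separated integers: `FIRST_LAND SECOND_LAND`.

Answer: 8 10

Derivation:
Beat 0 (L): throw ball1 h=6 -> lands@6:L; in-air after throw: [b1@6:L]
Beat 1 (R): throw ball2 h=3 -> lands@4:L; in-air after throw: [b2@4:L b1@6:L]
Beat 2 (L): throw ball3 h=6 -> lands@8:L; in-air after throw: [b2@4:L b1@6:L b3@8:L]
Beat 3 (R): throw ball4 h=2 -> lands@5:R; in-air after throw: [b2@4:L b4@5:R b1@6:L b3@8:L]
Beat 4 (L): throw ball2 h=3 -> lands@7:R; in-air after throw: [b4@5:R b1@6:L b2@7:R b3@8:L]
Beat 5 (R): throw ball4 h=6 -> lands@11:R; in-air after throw: [b1@6:L b2@7:R b3@8:L b4@11:R]
Beat 6 (L): throw ball1 h=3 -> lands@9:R; in-air after throw: [b2@7:R b3@8:L b1@9:R b4@11:R]
Beat 7 (R): throw ball2 h=6 -> lands@13:R; in-air after throw: [b3@8:L b1@9:R b4@11:R b2@13:R]
Beat 8 (L): throw ball3 h=2 -> lands@10:L; in-air after throw: [b1@9:R b3@10:L b4@11:R b2@13:R]
Beat 9 (R): throw ball1 h=3 -> lands@12:L; in-air after throw: [b3@10:L b4@11:R b1@12:L b2@13:R]
Beat 10 (L): throw ball3 h=6 -> lands@16:L; in-air after throw: [b4@11:R b1@12:L b2@13:R b3@16:L]
Ball 3: thrown@2 h=6 -> first land @8; rethrown@8 h=2 -> second land @10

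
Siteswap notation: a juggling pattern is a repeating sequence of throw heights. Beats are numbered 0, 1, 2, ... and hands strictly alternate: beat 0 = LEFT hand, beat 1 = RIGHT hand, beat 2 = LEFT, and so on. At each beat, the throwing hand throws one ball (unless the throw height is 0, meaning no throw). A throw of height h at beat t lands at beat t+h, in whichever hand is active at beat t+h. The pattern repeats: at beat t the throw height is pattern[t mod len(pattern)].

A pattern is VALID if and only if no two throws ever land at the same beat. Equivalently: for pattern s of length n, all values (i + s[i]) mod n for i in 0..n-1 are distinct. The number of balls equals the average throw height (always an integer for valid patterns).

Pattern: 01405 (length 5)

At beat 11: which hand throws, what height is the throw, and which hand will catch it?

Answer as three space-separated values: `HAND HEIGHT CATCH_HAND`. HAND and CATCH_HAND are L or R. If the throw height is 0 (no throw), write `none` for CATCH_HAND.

Beat 11: 11 mod 2 = 1, so hand = R
Throw height = pattern[11 mod 5] = pattern[1] = 1
Lands at beat 11+1=12, 12 mod 2 = 0, so catch hand = L

Answer: R 1 L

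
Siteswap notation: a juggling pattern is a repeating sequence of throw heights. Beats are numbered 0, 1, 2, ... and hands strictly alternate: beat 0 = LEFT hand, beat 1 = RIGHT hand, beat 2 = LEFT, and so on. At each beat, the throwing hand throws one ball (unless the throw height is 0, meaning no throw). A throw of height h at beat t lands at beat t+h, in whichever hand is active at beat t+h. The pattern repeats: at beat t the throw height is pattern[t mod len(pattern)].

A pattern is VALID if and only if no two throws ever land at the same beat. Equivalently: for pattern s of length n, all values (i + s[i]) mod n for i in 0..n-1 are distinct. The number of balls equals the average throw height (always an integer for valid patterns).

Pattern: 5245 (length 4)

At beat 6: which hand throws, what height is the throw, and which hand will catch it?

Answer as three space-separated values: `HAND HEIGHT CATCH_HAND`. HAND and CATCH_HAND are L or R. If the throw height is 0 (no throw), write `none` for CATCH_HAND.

Answer: L 4 L

Derivation:
Beat 6: 6 mod 2 = 0, so hand = L
Throw height = pattern[6 mod 4] = pattern[2] = 4
Lands at beat 6+4=10, 10 mod 2 = 0, so catch hand = L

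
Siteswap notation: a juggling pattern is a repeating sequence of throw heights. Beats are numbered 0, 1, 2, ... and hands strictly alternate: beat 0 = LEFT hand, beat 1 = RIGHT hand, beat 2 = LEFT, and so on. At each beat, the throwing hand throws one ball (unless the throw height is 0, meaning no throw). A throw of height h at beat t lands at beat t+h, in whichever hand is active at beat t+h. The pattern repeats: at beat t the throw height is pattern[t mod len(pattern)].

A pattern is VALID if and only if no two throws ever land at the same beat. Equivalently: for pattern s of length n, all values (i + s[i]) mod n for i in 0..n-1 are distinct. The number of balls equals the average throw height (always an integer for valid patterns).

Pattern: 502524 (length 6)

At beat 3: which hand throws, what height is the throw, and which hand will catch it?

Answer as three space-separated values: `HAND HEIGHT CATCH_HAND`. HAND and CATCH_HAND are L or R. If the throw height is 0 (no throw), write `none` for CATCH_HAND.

Answer: R 5 L

Derivation:
Beat 3: 3 mod 2 = 1, so hand = R
Throw height = pattern[3 mod 6] = pattern[3] = 5
Lands at beat 3+5=8, 8 mod 2 = 0, so catch hand = L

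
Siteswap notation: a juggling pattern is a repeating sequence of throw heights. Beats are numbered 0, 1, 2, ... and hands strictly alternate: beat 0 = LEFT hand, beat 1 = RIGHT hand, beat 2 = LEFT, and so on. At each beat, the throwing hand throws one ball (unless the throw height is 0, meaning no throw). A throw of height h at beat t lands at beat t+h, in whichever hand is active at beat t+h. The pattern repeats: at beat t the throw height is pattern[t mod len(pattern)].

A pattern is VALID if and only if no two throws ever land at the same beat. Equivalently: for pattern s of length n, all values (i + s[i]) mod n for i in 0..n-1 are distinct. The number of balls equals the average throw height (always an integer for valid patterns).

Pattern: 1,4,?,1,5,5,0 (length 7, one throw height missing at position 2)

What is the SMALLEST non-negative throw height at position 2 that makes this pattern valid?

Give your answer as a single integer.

i=0: (0 + 1) mod 7 = 1
i=1: (1 + 4) mod 7 = 5
i=2: s[i]=? (unknown)
i=3: (3 + 1) mod 7 = 4
i=4: (4 + 5) mod 7 = 2
i=5: (5 + 5) mod 7 = 3
i=6: (6 + 0) mod 7 = 6
Known residues: [1, 2, 3, 4, 5, 6]; need a permutation of 0..6, so missing residue r = 0
Need (2 + s) mod 7 = 0; smallest s = (0 - 2) mod 7 = 5

Answer: 5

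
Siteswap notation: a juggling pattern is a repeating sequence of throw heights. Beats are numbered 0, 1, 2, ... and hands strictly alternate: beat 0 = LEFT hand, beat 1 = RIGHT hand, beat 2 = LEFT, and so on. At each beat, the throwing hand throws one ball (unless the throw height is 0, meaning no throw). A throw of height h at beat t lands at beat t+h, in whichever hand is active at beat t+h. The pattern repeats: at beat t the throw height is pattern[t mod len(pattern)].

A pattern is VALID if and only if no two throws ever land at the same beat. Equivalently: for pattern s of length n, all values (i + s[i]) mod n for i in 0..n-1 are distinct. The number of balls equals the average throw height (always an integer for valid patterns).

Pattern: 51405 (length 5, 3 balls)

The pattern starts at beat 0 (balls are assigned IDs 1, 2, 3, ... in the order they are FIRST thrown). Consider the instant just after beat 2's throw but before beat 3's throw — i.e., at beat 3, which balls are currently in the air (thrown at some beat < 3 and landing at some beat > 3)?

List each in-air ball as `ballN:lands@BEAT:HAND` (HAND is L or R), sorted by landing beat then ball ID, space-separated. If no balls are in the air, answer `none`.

Answer: ball1:lands@5:R ball2:lands@6:L

Derivation:
Beat 0 (L): throw ball1 h=5 -> lands@5:R; in-air after throw: [b1@5:R]
Beat 1 (R): throw ball2 h=1 -> lands@2:L; in-air after throw: [b2@2:L b1@5:R]
Beat 2 (L): throw ball2 h=4 -> lands@6:L; in-air after throw: [b1@5:R b2@6:L]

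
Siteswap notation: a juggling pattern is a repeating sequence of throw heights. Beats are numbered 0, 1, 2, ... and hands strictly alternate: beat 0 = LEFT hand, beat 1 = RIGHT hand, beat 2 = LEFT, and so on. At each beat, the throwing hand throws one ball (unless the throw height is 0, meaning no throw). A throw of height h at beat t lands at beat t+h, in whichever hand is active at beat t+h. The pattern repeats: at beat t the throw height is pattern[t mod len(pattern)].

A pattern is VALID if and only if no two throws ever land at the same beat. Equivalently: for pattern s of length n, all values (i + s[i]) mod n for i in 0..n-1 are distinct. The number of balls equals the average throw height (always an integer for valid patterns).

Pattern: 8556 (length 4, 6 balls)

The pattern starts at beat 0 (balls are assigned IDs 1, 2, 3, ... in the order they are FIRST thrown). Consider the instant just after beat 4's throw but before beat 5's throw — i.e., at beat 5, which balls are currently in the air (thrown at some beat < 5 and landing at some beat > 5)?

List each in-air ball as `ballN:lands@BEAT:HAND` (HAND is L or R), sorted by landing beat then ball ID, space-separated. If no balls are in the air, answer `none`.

Beat 0 (L): throw ball1 h=8 -> lands@8:L; in-air after throw: [b1@8:L]
Beat 1 (R): throw ball2 h=5 -> lands@6:L; in-air after throw: [b2@6:L b1@8:L]
Beat 2 (L): throw ball3 h=5 -> lands@7:R; in-air after throw: [b2@6:L b3@7:R b1@8:L]
Beat 3 (R): throw ball4 h=6 -> lands@9:R; in-air after throw: [b2@6:L b3@7:R b1@8:L b4@9:R]
Beat 4 (L): throw ball5 h=8 -> lands@12:L; in-air after throw: [b2@6:L b3@7:R b1@8:L b4@9:R b5@12:L]
Beat 5 (R): throw ball6 h=5 -> lands@10:L; in-air after throw: [b2@6:L b3@7:R b1@8:L b4@9:R b6@10:L b5@12:L]

Answer: ball2:lands@6:L ball3:lands@7:R ball1:lands@8:L ball4:lands@9:R ball5:lands@12:L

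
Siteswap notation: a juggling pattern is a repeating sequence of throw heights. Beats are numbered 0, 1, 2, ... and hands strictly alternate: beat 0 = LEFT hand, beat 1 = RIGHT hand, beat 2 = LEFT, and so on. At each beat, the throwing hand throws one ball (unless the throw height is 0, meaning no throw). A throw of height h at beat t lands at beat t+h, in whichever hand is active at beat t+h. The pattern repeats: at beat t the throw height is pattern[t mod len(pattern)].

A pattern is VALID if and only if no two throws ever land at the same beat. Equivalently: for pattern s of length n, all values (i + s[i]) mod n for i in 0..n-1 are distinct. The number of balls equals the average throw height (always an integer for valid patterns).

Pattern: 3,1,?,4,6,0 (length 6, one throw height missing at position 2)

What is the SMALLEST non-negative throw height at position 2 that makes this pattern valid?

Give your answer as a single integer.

i=0: (0 + 3) mod 6 = 3
i=1: (1 + 1) mod 6 = 2
i=2: s[i]=? (unknown)
i=3: (3 + 4) mod 6 = 1
i=4: (4 + 6) mod 6 = 4
i=5: (5 + 0) mod 6 = 5
Known residues: [1, 2, 3, 4, 5]; need a permutation of 0..5, so missing residue r = 0
Need (2 + s) mod 6 = 0; smallest s = (0 - 2) mod 6 = 4

Answer: 4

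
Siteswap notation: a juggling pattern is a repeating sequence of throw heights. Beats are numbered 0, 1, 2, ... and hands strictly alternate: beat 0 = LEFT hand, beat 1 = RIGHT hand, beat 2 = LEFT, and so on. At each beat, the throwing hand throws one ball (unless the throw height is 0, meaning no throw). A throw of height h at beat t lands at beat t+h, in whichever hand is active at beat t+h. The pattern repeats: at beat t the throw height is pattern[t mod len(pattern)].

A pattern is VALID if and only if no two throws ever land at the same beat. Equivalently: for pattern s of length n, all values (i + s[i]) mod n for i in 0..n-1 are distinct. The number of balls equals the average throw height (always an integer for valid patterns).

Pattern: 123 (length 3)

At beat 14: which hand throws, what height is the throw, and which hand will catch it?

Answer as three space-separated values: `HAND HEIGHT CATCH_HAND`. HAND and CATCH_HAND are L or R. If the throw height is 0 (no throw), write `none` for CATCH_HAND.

Beat 14: 14 mod 2 = 0, so hand = L
Throw height = pattern[14 mod 3] = pattern[2] = 3
Lands at beat 14+3=17, 17 mod 2 = 1, so catch hand = R

Answer: L 3 R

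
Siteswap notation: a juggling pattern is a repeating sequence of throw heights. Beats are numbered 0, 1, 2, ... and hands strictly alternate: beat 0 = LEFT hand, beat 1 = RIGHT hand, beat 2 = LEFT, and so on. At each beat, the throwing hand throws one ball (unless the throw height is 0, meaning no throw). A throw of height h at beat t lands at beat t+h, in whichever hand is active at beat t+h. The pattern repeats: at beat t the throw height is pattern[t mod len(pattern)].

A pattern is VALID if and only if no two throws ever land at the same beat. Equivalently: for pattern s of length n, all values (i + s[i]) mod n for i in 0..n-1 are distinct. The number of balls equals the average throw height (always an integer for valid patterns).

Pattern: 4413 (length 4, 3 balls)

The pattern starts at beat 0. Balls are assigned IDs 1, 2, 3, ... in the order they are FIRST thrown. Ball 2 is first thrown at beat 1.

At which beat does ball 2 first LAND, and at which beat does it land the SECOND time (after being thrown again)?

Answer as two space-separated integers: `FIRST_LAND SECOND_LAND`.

Beat 0 (L): throw ball1 h=4 -> lands@4:L; in-air after throw: [b1@4:L]
Beat 1 (R): throw ball2 h=4 -> lands@5:R; in-air after throw: [b1@4:L b2@5:R]
Beat 2 (L): throw ball3 h=1 -> lands@3:R; in-air after throw: [b3@3:R b1@4:L b2@5:R]
Beat 3 (R): throw ball3 h=3 -> lands@6:L; in-air after throw: [b1@4:L b2@5:R b3@6:L]
Beat 4 (L): throw ball1 h=4 -> lands@8:L; in-air after throw: [b2@5:R b3@6:L b1@8:L]
Beat 5 (R): throw ball2 h=4 -> lands@9:R; in-air after throw: [b3@6:L b1@8:L b2@9:R]
Beat 6 (L): throw ball3 h=1 -> lands@7:R; in-air after throw: [b3@7:R b1@8:L b2@9:R]
Beat 7 (R): throw ball3 h=3 -> lands@10:L; in-air after throw: [b1@8:L b2@9:R b3@10:L]
Beat 8 (L): throw ball1 h=4 -> lands@12:L; in-air after throw: [b2@9:R b3@10:L b1@12:L]
Beat 9 (R): throw ball2 h=4 -> lands@13:R; in-air after throw: [b3@10:L b1@12:L b2@13:R]
Ball 2: thrown@1 h=4 -> first land @5; rethrown@5 h=4 -> second land @9

Answer: 5 9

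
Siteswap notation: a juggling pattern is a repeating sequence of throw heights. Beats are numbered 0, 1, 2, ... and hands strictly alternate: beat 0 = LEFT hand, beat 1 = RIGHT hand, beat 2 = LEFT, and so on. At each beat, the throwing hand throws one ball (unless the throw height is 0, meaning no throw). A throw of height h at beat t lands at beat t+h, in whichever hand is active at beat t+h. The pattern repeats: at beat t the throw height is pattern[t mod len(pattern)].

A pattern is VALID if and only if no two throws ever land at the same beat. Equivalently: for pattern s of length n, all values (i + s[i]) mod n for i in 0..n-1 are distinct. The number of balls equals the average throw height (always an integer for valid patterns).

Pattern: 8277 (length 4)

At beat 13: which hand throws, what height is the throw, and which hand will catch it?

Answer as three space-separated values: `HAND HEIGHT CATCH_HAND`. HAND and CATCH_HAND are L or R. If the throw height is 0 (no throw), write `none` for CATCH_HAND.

Beat 13: 13 mod 2 = 1, so hand = R
Throw height = pattern[13 mod 4] = pattern[1] = 2
Lands at beat 13+2=15, 15 mod 2 = 1, so catch hand = R

Answer: R 2 R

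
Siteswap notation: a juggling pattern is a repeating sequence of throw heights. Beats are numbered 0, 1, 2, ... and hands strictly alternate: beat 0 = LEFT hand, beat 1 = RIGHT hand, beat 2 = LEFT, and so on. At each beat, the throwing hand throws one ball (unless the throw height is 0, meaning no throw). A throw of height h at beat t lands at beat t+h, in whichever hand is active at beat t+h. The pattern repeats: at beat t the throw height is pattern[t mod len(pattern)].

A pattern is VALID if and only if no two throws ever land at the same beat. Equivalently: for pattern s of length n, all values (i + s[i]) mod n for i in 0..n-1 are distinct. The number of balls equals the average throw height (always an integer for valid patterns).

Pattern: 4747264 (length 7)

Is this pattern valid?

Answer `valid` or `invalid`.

Answer: invalid

Derivation:
i=0: (i + s[i]) mod n = (0 + 4) mod 7 = 4
i=1: (i + s[i]) mod n = (1 + 7) mod 7 = 1
i=2: (i + s[i]) mod n = (2 + 4) mod 7 = 6
i=3: (i + s[i]) mod n = (3 + 7) mod 7 = 3
i=4: (i + s[i]) mod n = (4 + 2) mod 7 = 6
i=5: (i + s[i]) mod n = (5 + 6) mod 7 = 4
i=6: (i + s[i]) mod n = (6 + 4) mod 7 = 3
Residues: [4, 1, 6, 3, 6, 4, 3], distinct: False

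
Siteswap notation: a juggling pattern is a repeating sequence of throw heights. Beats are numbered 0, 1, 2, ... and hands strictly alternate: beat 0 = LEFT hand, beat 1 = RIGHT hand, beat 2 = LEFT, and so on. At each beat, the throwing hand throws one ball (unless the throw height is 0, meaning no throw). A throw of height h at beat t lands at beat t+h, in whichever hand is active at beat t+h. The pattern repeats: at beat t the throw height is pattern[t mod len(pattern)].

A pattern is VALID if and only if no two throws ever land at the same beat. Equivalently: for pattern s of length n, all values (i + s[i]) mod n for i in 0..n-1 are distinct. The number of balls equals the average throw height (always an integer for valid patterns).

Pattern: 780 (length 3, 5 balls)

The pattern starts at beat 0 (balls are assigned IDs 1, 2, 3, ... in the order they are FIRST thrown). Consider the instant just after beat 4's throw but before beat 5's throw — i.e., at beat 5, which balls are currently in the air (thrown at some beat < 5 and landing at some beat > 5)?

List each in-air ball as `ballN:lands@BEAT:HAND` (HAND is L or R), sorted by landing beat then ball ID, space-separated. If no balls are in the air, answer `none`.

Beat 0 (L): throw ball1 h=7 -> lands@7:R; in-air after throw: [b1@7:R]
Beat 1 (R): throw ball2 h=8 -> lands@9:R; in-air after throw: [b1@7:R b2@9:R]
Beat 3 (R): throw ball3 h=7 -> lands@10:L; in-air after throw: [b1@7:R b2@9:R b3@10:L]
Beat 4 (L): throw ball4 h=8 -> lands@12:L; in-air after throw: [b1@7:R b2@9:R b3@10:L b4@12:L]

Answer: ball1:lands@7:R ball2:lands@9:R ball3:lands@10:L ball4:lands@12:L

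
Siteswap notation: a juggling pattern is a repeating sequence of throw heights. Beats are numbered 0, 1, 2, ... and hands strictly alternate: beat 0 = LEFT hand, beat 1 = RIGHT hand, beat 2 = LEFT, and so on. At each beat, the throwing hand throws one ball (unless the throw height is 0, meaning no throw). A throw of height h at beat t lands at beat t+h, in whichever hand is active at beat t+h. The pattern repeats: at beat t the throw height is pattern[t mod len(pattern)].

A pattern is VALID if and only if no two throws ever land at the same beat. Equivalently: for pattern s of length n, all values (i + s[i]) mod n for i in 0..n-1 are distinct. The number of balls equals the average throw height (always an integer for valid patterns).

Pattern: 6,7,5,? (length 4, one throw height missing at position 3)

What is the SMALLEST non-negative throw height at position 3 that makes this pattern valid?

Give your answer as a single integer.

Answer: 2

Derivation:
i=0: (0 + 6) mod 4 = 2
i=1: (1 + 7) mod 4 = 0
i=2: (2 + 5) mod 4 = 3
i=3: s[i]=? (unknown)
Known residues: [0, 2, 3]; need a permutation of 0..3, so missing residue r = 1
Need (3 + s) mod 4 = 1; smallest s = (1 - 3) mod 4 = 2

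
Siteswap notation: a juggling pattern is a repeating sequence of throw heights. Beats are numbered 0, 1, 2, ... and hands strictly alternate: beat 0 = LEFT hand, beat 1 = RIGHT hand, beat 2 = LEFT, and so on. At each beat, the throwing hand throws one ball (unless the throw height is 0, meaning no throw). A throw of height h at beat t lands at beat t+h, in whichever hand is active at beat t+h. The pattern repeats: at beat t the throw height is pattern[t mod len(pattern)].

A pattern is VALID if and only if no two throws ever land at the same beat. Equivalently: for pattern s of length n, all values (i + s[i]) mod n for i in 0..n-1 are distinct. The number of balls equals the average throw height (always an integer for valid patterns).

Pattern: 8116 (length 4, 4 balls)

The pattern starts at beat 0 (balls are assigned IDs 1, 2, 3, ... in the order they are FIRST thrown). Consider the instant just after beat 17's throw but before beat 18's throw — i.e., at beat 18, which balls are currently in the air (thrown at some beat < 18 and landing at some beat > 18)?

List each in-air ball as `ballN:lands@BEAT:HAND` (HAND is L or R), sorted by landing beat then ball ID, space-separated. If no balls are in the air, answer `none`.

Answer: ball3:lands@20:L ball4:lands@21:R ball1:lands@24:L

Derivation:
Beat 0 (L): throw ball1 h=8 -> lands@8:L; in-air after throw: [b1@8:L]
Beat 1 (R): throw ball2 h=1 -> lands@2:L; in-air after throw: [b2@2:L b1@8:L]
Beat 2 (L): throw ball2 h=1 -> lands@3:R; in-air after throw: [b2@3:R b1@8:L]
Beat 3 (R): throw ball2 h=6 -> lands@9:R; in-air after throw: [b1@8:L b2@9:R]
Beat 4 (L): throw ball3 h=8 -> lands@12:L; in-air after throw: [b1@8:L b2@9:R b3@12:L]
Beat 5 (R): throw ball4 h=1 -> lands@6:L; in-air after throw: [b4@6:L b1@8:L b2@9:R b3@12:L]
Beat 6 (L): throw ball4 h=1 -> lands@7:R; in-air after throw: [b4@7:R b1@8:L b2@9:R b3@12:L]
Beat 7 (R): throw ball4 h=6 -> lands@13:R; in-air after throw: [b1@8:L b2@9:R b3@12:L b4@13:R]
Beat 8 (L): throw ball1 h=8 -> lands@16:L; in-air after throw: [b2@9:R b3@12:L b4@13:R b1@16:L]
Beat 9 (R): throw ball2 h=1 -> lands@10:L; in-air after throw: [b2@10:L b3@12:L b4@13:R b1@16:L]
Beat 10 (L): throw ball2 h=1 -> lands@11:R; in-air after throw: [b2@11:R b3@12:L b4@13:R b1@16:L]
Beat 11 (R): throw ball2 h=6 -> lands@17:R; in-air after throw: [b3@12:L b4@13:R b1@16:L b2@17:R]
Beat 12 (L): throw ball3 h=8 -> lands@20:L; in-air after throw: [b4@13:R b1@16:L b2@17:R b3@20:L]
Beat 13 (R): throw ball4 h=1 -> lands@14:L; in-air after throw: [b4@14:L b1@16:L b2@17:R b3@20:L]
Beat 14 (L): throw ball4 h=1 -> lands@15:R; in-air after throw: [b4@15:R b1@16:L b2@17:R b3@20:L]
Beat 15 (R): throw ball4 h=6 -> lands@21:R; in-air after throw: [b1@16:L b2@17:R b3@20:L b4@21:R]
Beat 16 (L): throw ball1 h=8 -> lands@24:L; in-air after throw: [b2@17:R b3@20:L b4@21:R b1@24:L]
Beat 17 (R): throw ball2 h=1 -> lands@18:L; in-air after throw: [b2@18:L b3@20:L b4@21:R b1@24:L]
Beat 18 (L): throw ball2 h=1 -> lands@19:R; in-air after throw: [b2@19:R b3@20:L b4@21:R b1@24:L]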